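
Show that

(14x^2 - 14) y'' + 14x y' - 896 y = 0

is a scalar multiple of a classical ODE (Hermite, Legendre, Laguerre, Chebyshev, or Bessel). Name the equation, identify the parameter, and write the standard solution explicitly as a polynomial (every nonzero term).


All three coefficients share the factor -14; dividing through by -14 gives  (1 - x^2) y'' - x y' + 64 y = 0.
This matches the Chebyshev equation (1 - x^2) y'' - x y' + n^2 y = 0 (note the -x y' term, not -2x y') with n^2 = 64, so n = 8; the polynomial solution is T_8(x).
With y = sum_k a_k x^k, matching x^k gives (k+2)(k+1) a_{k+2} = (k^2 - n^2) a_k = (k - 8)(k + 8) a_k. The right side vanishes at k = 8, so the series with the parity of 8 terminates at degree 8.
Standard normalization: leading coefficient of T_n is 2^(n-1), so a_8 = 2^7 = 128. Work downward with a_k = (k+1)(k+2) a_{k+2} / ((k - 8)(k + 8)):
  a_6 = (7)(8)(128) / ((6 - 8)(6 + 8)) = 7168/(-28) = -256
  a_4 = (5)(6)(-256) / ((4 - 8)(4 + 8)) = -7680/(-48) = 160
  a_2 = (3)(4)(160) / ((2 - 8)(2 + 8)) = 1920/(-60) = -32
  a_0 = (1)(2)(-32) / ((0 - 8)(0 + 8)) = -64/(-64) = 1
Hence T_8(x) = 128 x^8 - 256 x^6 + 160 x^4 - 32 x^2 + 1.

T_8(x); series = 128 x^8 - 256 x^6 + 160 x^4 - 32 x^2 + 1


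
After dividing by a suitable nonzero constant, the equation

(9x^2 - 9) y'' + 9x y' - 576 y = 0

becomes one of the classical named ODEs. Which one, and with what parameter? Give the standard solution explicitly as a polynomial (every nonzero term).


All three coefficients share the factor -9; dividing through by -9 gives  (1 - x^2) y'' - x y' + 64 y = 0.
This matches the Chebyshev equation (1 - x^2) y'' - x y' + n^2 y = 0 (note the -x y' term, not -2x y') with n^2 = 64, so n = 8; the polynomial solution is T_8(x).
With y = sum_k a_k x^k, matching x^k gives (k+2)(k+1) a_{k+2} = (k^2 - n^2) a_k = (k - 8)(k + 8) a_k. The right side vanishes at k = 8, so the series with the parity of 8 terminates at degree 8.
Standard normalization: leading coefficient of T_n is 2^(n-1), so a_8 = 2^7 = 128. Work downward with a_k = (k+1)(k+2) a_{k+2} / ((k - 8)(k + 8)):
  a_6 = (7)(8)(128) / ((6 - 8)(6 + 8)) = 7168/(-28) = -256
  a_4 = (5)(6)(-256) / ((4 - 8)(4 + 8)) = -7680/(-48) = 160
  a_2 = (3)(4)(160) / ((2 - 8)(2 + 8)) = 1920/(-60) = -32
  a_0 = (1)(2)(-32) / ((0 - 8)(0 + 8)) = -64/(-64) = 1
Hence T_8(x) = 128 x^8 - 256 x^6 + 160 x^4 - 32 x^2 + 1.

T_8(x); series = 128 x^8 - 256 x^6 + 160 x^4 - 32 x^2 + 1


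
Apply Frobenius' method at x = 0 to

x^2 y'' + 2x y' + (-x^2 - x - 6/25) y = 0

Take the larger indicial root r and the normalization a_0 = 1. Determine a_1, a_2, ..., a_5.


Write in Frobenius form y'' + (p(x)/x) y' + (q(x)/x^2) y = 0:
  p(x) = 2,  q(x) = -x^2 - x - 6/25.
Indicial equation: r(r-1) + (2) r + (-6/25) = 0 -> roots r_1 = 1/5, r_2 = -6/5.
Take r = r_1 = 1/5. Let y(x) = x^r sum_{n>=0} a_n x^n with a_0 = 1.
Substitute y = x^r sum a_n x^n and match x^{r+n}. The recurrence is
  D(n) a_n - 1 a_{n-1} - 1 a_{n-2} = 0,  where D(n) = (r+n)(r+n-1) + (2)(r+n) + (-6/25).
  a_n = [1 a_{n-1} + 1 a_{n-2}] / D(n).
Since the indicial polynomial factors as (r - r_1)(r - r_2), D(n) = (r_1 + n - r_1)(r_1 + n - r_2) = n(n + 7/5).
Evaluating step by step (a_0 = 1):
  n = 1: D(1) = 1(1 + 7/5) = 12/5; numerator = 1(1) = 1; a_1 = (1)/(12/5) = 5/12
  n = 2: D(2) = 2(2 + 7/5) = 34/5; numerator = 1(5/12) + 1(1) = 17/12; a_2 = (17/12)/(34/5) = 5/24
  n = 3: D(3) = 3(3 + 7/5) = 66/5; numerator = 1(5/24) + 1(5/12) = 5/8; a_3 = (5/8)/(66/5) = 25/528
  n = 4: D(4) = 4(4 + 7/5) = 108/5; numerator = 1(25/528) + 1(5/24) = 45/176; a_4 = (45/176)/(108/5) = 25/2112
  n = 5: D(5) = 5(5 + 7/5) = 32; numerator = 1(25/2112) + 1(25/528) = 125/2112; a_5 = (125/2112)/(32) = 125/67584

r = 1/5; a_0 = 1; a_1 = 5/12; a_2 = 5/24; a_3 = 25/528; a_4 = 25/2112; a_5 = 125/67584


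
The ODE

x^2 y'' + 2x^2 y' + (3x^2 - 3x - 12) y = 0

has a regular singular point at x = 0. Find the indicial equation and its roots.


Divide by x^2 to reach normal form y'' + P_1(x) y' + P_2(x) y = 0 with P_1(x) = 2 and P_2(x) = 3 - 3/x - 12/x^2.
x = 0 is a singular point because the y-coefficient 3 - 3/x - 12/x^2 has a pole at x = 0.
It is a regular singular point because x P_1(x) = p(x) = 2x and x^2 P_2(x) = q(x) = 3x^2 - 3x - 12 are polynomials, hence analytic at x = 0.
p(0) = 0,  q(0) = -12.
Indicial equation: r(r-1) + p(0) r + q(0) = 0, i.e. r^2 + (p(0) - 1) r + q(0) = 0, i.e. r^2 - 1 r - 12 = 0.
Discriminant: (-1)^2 - 4(-12) = 49, so r = (1 ± 7)/2.
Solving: r_1 = 4, r_2 = -3.

indicial: r^2 - 1 r - 12 = 0; roots r_1 = 4, r_2 = -3


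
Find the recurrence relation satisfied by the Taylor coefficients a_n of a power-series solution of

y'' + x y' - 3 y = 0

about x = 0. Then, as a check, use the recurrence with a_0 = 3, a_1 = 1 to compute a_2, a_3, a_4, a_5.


Substitute y = sum_n a_n x^n.
y''(x) has coefficient (n+2)(n+1) a_{n+2} at x^n;
x y'(x) has coefficient n a_n at x^n (shift);
-3 y(x) has coefficient -3 a_n at x^n.
Matching x^n: (n+2)(n+1) a_{n+2} + (n - 3) a_n = 0.
Thus a_{n+2} = (-n + 3) / ((n+1)(n+2)) * a_n.

Check with a_0 = 3, a_1 = 1 (apply the recurrence for n = 0, 1, 2, 3): a_0 = 3, a_1 = 1, a_2 = 9/2, a_3 = 1/3, a_4 = 3/8, a_5 = 0.

a_(n+2) = (-n + 3) / ((n+1)(n+2)) * a_n; check: a_0 = 3, a_1 = 1, a_2 = 9/2, a_3 = 1/3, a_4 = 3/8, a_5 = 0


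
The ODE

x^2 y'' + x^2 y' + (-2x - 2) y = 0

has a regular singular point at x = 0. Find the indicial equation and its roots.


Divide by x^2 to reach normal form y'' + P_1(x) y' + P_2(x) y = 0 with P_1(x) = 1 and P_2(x) = -2/x - 2/x^2.
x = 0 is a singular point because the y-coefficient -2/x - 2/x^2 has a pole at x = 0.
It is a regular singular point because x P_1(x) = p(x) = x and x^2 P_2(x) = q(x) = -2x - 2 are polynomials, hence analytic at x = 0.
p(0) = 0,  q(0) = -2.
Indicial equation: r(r-1) + p(0) r + q(0) = 0, i.e. r^2 + (p(0) - 1) r + q(0) = 0, i.e. r^2 - 1 r - 2 = 0.
Discriminant: (-1)^2 - 4(-2) = 9, so r = (1 ± 3)/2.
Solving: r_1 = 2, r_2 = -1.

indicial: r^2 - 1 r - 2 = 0; roots r_1 = 2, r_2 = -1


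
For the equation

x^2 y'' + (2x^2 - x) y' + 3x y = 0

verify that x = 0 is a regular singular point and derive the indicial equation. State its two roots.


Divide by x^2 to reach normal form y'' + P_1(x) y' + P_2(x) y = 0 with P_1(x) = 2 - 1/x and P_2(x) = 3/x.
x = 0 is a singular point because the y'-coefficient 2 - 1/x has a pole at x = 0 and the y-coefficient 3/x has a pole at x = 0.
It is a regular singular point because x P_1(x) = p(x) = 2x - 1 and x^2 P_2(x) = q(x) = 3x are polynomials, hence analytic at x = 0.
p(0) = -1,  q(0) = 0.
Indicial equation: r(r-1) + p(0) r + q(0) = 0, i.e. r^2 + (p(0) - 1) r + q(0) = 0, i.e. r^2 - 2 r = 0.
Discriminant: (-2)^2 - 4(0) = 4, so r = (2 ± 2)/2.
Solving: r_1 = 2, r_2 = 0.

indicial: r^2 - 2 r = 0; roots r_1 = 2, r_2 = 0


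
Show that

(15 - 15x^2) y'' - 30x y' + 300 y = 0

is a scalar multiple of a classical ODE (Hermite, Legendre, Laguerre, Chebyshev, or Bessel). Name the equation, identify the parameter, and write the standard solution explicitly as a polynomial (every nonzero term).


All three coefficients share the factor 15; dividing through by 15 gives  (1 - x^2) y'' - 2x y' + 20 y = 0.
This matches the Legendre equation (1 - x^2) y'' - 2x y' + n(n+1) y = 0 (note the -2x y' term) with n(n+1) = 20, so n = 4; the polynomial solution is P_4(x).
With y = sum_k a_k x^k, matching x^k gives (k+2)(k+1) a_{k+2} = [k(k+1) - n(n+1)] a_k = (k - 4)(k + 5) a_k. The right side vanishes at k = 4, so the series with the parity of 4 terminates at degree 4.
Standard normalization (P_n(1) = 1): leading coefficient (2n)!/(2^n (n!)^2) = 40320/(16*576) = 35/8, so a_4 = 35/8. Work downward with a_k = (k+1)(k+2) a_{k+2} / ((k - 4)(k + 5)):
  a_2 = (3)(4)(35/8) / ((2 - 4)(2 + 5)) = (105/2)/(-14) = -15/4
  a_0 = (1)(2)(-15/4) / ((0 - 4)(0 + 5)) = (-15/2)/(-20) = 3/8
Hence P_4(x) = 35 x^4/8 - 15 x^2/4 + 3/8.

P_4(x); series = 35 x^4/8 - 15 x^2/4 + 3/8


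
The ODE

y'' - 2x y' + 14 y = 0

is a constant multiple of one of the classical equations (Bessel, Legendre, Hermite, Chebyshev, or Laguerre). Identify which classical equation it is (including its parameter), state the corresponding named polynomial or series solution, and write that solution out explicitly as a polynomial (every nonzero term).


The equation is already in a standard form:  y'' - 2x y' + 14 y = 0.
This matches the Hermite equation y'' - 2x y' + 2n y = 0 with 2n = 14, so n = 7; the polynomial solution is H_7(x).
With y = sum_k a_k x^k, matching x^k gives (k+2)(k+1) a_{k+2} = 2(k - n) a_k = 2(k - 7) a_k. The right side vanishes at k = 7, so the series with the parity of 7 terminates at degree 7.
Standard normalization: leading coefficient of H_n is 2^n, so a_7 = 2^7 = 128. Work downward with a_k = (k+1)(k+2) a_{k+2} / (2(k - n)):
  a_5 = (6)(7)(128) / (2(5 - 7)) = 5376/(-4) = -1344
  a_3 = (4)(5)(-1344) / (2(3 - 7)) = -26880/(-8) = 3360
  a_1 = (2)(3)(3360) / (2(1 - 7)) = 20160/(-12) = -1680
Hence H_7(x) = 128 x^7 - 1344 x^5 + 3360 x^3 - 1680 x.

H_7(x); series = 128 x^7 - 1344 x^5 + 3360 x^3 - 1680 x


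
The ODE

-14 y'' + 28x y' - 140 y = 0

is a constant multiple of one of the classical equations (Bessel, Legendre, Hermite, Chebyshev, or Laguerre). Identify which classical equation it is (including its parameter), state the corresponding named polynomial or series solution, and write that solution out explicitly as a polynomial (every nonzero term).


All three coefficients share the factor -14; dividing through by -14 gives  y'' - 2x y' + 10 y = 0.
This matches the Hermite equation y'' - 2x y' + 2n y = 0 with 2n = 10, so n = 5; the polynomial solution is H_5(x).
With y = sum_k a_k x^k, matching x^k gives (k+2)(k+1) a_{k+2} = 2(k - n) a_k = 2(k - 5) a_k. The right side vanishes at k = 5, so the series with the parity of 5 terminates at degree 5.
Standard normalization: leading coefficient of H_n is 2^n, so a_5 = 2^5 = 32. Work downward with a_k = (k+1)(k+2) a_{k+2} / (2(k - n)):
  a_3 = (4)(5)(32) / (2(3 - 5)) = 640/(-4) = -160
  a_1 = (2)(3)(-160) / (2(1 - 5)) = -960/(-8) = 120
Hence H_5(x) = 32 x^5 - 160 x^3 + 120 x.

H_5(x); series = 32 x^5 - 160 x^3 + 120 x


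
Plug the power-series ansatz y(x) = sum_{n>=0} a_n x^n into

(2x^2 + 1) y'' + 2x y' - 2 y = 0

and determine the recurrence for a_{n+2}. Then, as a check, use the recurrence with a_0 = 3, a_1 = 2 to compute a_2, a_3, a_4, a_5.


Substitute y = sum_n a_n x^n.
(1 + 2 x^2) y'' contributes (n+2)(n+1) a_{n+2} + 2 n(n-1) a_n at x^n.
2 x y'(x) contributes 2 n a_n at x^n.
-2 y(x) contributes -2 a_n at x^n.
Matching x^n: (n+2)(n+1) a_{n+2} + (2 n(n-1) + 2 n - 2) a_n = 0.
Thus a_{n+2} = (-2 n(n-1) - 2 n + 2) / ((n+1)(n+2)) * a_n.

Check with a_0 = 3, a_1 = 2 (apply the recurrence for n = 0, 1, 2, 3): a_0 = 3, a_1 = 2, a_2 = 3, a_3 = 0, a_4 = -3/2, a_5 = 0.

a_(n+2) = (-2 n(n-1) - 2 n + 2) / ((n+1)(n+2)) * a_n; check: a_0 = 3, a_1 = 2, a_2 = 3, a_3 = 0, a_4 = -3/2, a_5 = 0


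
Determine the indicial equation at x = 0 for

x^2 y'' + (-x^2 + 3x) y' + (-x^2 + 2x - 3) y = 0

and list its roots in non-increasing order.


Divide by x^2 to reach normal form y'' + P_1(x) y' + P_2(x) y = 0 with P_1(x) = -1 + 3/x and P_2(x) = -1 + 2/x - 3/x^2.
x = 0 is a singular point because the y'-coefficient -1 + 3/x has a pole at x = 0 and the y-coefficient -1 + 2/x - 3/x^2 has a pole at x = 0.
It is a regular singular point because x P_1(x) = p(x) = 3 - x and x^2 P_2(x) = q(x) = -x^2 + 2x - 3 are polynomials, hence analytic at x = 0.
p(0) = 3,  q(0) = -3.
Indicial equation: r(r-1) + p(0) r + q(0) = 0, i.e. r^2 + (p(0) - 1) r + q(0) = 0, i.e. r^2 + 2 r - 3 = 0.
Discriminant: (2)^2 - 4(-3) = 16, so r = (-2 ± 4)/2.
Solving: r_1 = 1, r_2 = -3.

indicial: r^2 + 2 r - 3 = 0; roots r_1 = 1, r_2 = -3


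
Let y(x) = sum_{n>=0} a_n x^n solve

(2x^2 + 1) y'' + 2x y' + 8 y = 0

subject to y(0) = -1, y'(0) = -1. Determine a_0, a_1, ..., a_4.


Ansatz: y(x) = sum_{n>=0} a_n x^n, so y'(x) = sum_{n>=1} n a_n x^(n-1) and y''(x) = sum_{n>=2} n(n-1) a_n x^(n-2).
Substitute into P(x) y'' + Q(x) y' + R(x) y = 0 with P(x) = 2x^2 + 1, Q(x) = 2x, R(x) = 8, and match powers of x.
Initial conditions: a_0 = -1, a_1 = -1.
Setting the coefficient of each power of x to zero and solving order by order (substituting the coefficients already found):
  x^0: 2 a_2 + 8 a_0 = 0  ->  2 a_2 = -8 a_0 = 8  ->  a_2 = 4
  x^1: 6 a_3 + 10 a_1 = 0  ->  6 a_3 = -10 a_1 = 10  ->  a_3 = 5/3
  x^2: 12 a_4 + 16 a_2 = 0  ->  12 a_4 = -16 a_2 = -64  ->  a_4 = -16/3
Truncated series: y(x) = -1 - x + 4 x^2 + (5/3) x^3 - (16/3) x^4 + O(x^5).

a_0 = -1; a_1 = -1; a_2 = 4; a_3 = 5/3; a_4 = -16/3


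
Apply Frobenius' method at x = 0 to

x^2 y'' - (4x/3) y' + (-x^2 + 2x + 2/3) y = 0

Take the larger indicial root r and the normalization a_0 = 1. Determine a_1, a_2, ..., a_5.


Write in Frobenius form y'' + (p(x)/x) y' + (q(x)/x^2) y = 0:
  p(x) = -4/3,  q(x) = -x^2 + 2x + 2/3.
Indicial equation: r(r-1) + (-4/3) r + (2/3) = 0 -> roots r_1 = 2, r_2 = 1/3.
Take r = r_1 = 2. Let y(x) = x^r sum_{n>=0} a_n x^n with a_0 = 1.
Substitute y = x^r sum a_n x^n and match x^{r+n}. The recurrence is
  D(n) a_n + 2 a_{n-1} - 1 a_{n-2} = 0,  where D(n) = (r+n)(r+n-1) + (-4/3)(r+n) + (2/3).
  a_n = [-2 a_{n-1} + 1 a_{n-2}] / D(n).
Since the indicial polynomial factors as (r - r_1)(r - r_2), D(n) = (r_1 + n - r_1)(r_1 + n - r_2) = n(n + 5/3).
Evaluating step by step (a_0 = 1):
  n = 1: D(1) = 1(1 + 5/3) = 8/3; numerator = -2(1) = -2; a_1 = (-2)/(8/3) = -3/4
  n = 2: D(2) = 2(2 + 5/3) = 22/3; numerator = -2(-3/4) + 1(1) = 5/2; a_2 = (5/2)/(22/3) = 15/44
  n = 3: D(3) = 3(3 + 5/3) = 14; numerator = -2(15/44) + 1(-3/4) = -63/44; a_3 = (-63/44)/(14) = -9/88
  n = 4: D(4) = 4(4 + 5/3) = 68/3; numerator = -2(-9/88) + 1(15/44) = 6/11; a_4 = (6/11)/(68/3) = 9/374
  n = 5: D(5) = 5(5 + 5/3) = 100/3; numerator = -2(9/374) + 1(-9/88) = -225/1496; a_5 = (-225/1496)/(100/3) = -27/5984

r = 2; a_0 = 1; a_1 = -3/4; a_2 = 15/44; a_3 = -9/88; a_4 = 9/374; a_5 = -27/5984


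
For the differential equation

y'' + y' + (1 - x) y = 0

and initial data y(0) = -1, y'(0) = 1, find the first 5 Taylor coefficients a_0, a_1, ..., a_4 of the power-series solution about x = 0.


Ansatz: y(x) = sum_{n>=0} a_n x^n, so y'(x) = sum_{n>=1} n a_n x^(n-1) and y''(x) = sum_{n>=2} n(n-1) a_n x^(n-2).
Substitute into P(x) y'' + Q(x) y' + R(x) y = 0 with P(x) = 1, Q(x) = 1, R(x) = 1 - x, and match powers of x.
Initial conditions: a_0 = -1, a_1 = 1.
Setting the coefficient of each power of x to zero and solving order by order (substituting the coefficients already found):
  x^0: 2 a_2 + a_1 + a_0 = 0  ->  2 a_2 = -a_1 - a_0 = 0  ->  a_2 = 0
  x^1: 6 a_3 + 2 a_2 + a_1 - a_0 = 0  ->  6 a_3 = -2 a_2 - a_1 + a_0 = -2  ->  a_3 = -1/3
  x^2: 12 a_4 + 3 a_3 + a_2 - a_1 = 0  ->  12 a_4 = -3 a_3 - a_2 + a_1 = 2  ->  a_4 = 1/6
Truncated series: y(x) = -1 + x - (1/3) x^3 + (1/6) x^4 + O(x^5).

a_0 = -1; a_1 = 1; a_2 = 0; a_3 = -1/3; a_4 = 1/6


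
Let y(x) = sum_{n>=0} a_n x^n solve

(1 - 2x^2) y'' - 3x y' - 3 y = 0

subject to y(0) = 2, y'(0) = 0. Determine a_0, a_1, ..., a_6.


Ansatz: y(x) = sum_{n>=0} a_n x^n, so y'(x) = sum_{n>=1} n a_n x^(n-1) and y''(x) = sum_{n>=2} n(n-1) a_n x^(n-2).
Substitute into P(x) y'' + Q(x) y' + R(x) y = 0 with P(x) = 1 - 2x^2, Q(x) = -3x, R(x) = -3, and match powers of x.
Initial conditions: a_0 = 2, a_1 = 0.
Setting the coefficient of each power of x to zero and solving order by order (substituting the coefficients already found):
  x^0: 2 a_2 - 3 a_0 = 0  ->  2 a_2 = 3 a_0 = 6  ->  a_2 = 3
  x^1: 6 a_3 - 6 a_1 = 0  ->  6 a_3 = 6 a_1 = 0  ->  a_3 = 0
  x^2: 12 a_4 - 13 a_2 = 0  ->  12 a_4 = 13 a_2 = 39  ->  a_4 = 13/4
  x^3: 20 a_5 - 24 a_3 = 0  ->  20 a_5 = 24 a_3 = 0  ->  a_5 = 0
  x^4: 30 a_6 - 39 a_4 = 0  ->  30 a_6 = 39 a_4 = 507/4  ->  a_6 = 169/40
Truncated series: y(x) = 2 + 3 x^2 + (13/4) x^4 + (169/40) x^6 + O(x^7).

a_0 = 2; a_1 = 0; a_2 = 3; a_3 = 0; a_4 = 13/4; a_5 = 0; a_6 = 169/40


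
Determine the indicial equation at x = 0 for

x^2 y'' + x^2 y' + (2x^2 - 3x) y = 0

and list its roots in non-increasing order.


Divide by x^2 to reach normal form y'' + P_1(x) y' + P_2(x) y = 0 with P_1(x) = 1 and P_2(x) = 2 - 3/x.
x = 0 is a singular point because the y-coefficient 2 - 3/x has a pole at x = 0.
It is a regular singular point because x P_1(x) = p(x) = x and x^2 P_2(x) = q(x) = 2x^2 - 3x are polynomials, hence analytic at x = 0.
p(0) = 0,  q(0) = 0.
Indicial equation: r(r-1) + p(0) r + q(0) = 0, i.e. r^2 + (p(0) - 1) r + q(0) = 0, i.e. r^2 - 1 r = 0.
Discriminant: (-1)^2 - 4(0) = 1, so r = (1 ± 1)/2.
Solving: r_1 = 1, r_2 = 0.

indicial: r^2 - 1 r = 0; roots r_1 = 1, r_2 = 0


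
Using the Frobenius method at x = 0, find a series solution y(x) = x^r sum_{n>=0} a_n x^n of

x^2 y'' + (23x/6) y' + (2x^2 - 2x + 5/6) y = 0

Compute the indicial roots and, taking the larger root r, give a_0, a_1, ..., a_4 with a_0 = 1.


Write in Frobenius form y'' + (p(x)/x) y' + (q(x)/x^2) y = 0:
  p(x) = 23/6,  q(x) = 2x^2 - 2x + 5/6.
Indicial equation: r(r-1) + (23/6) r + (5/6) = 0 -> roots r_1 = -1/3, r_2 = -5/2.
Take r = r_1 = -1/3. Let y(x) = x^r sum_{n>=0} a_n x^n with a_0 = 1.
Substitute y = x^r sum a_n x^n and match x^{r+n}. The recurrence is
  D(n) a_n - 2 a_{n-1} + 2 a_{n-2} = 0,  where D(n) = (r+n)(r+n-1) + (23/6)(r+n) + (5/6).
  a_n = [2 a_{n-1} - 2 a_{n-2}] / D(n).
Since the indicial polynomial factors as (r - r_1)(r - r_2), D(n) = (r_1 + n - r_1)(r_1 + n - r_2) = n(n + 13/6).
Evaluating step by step (a_0 = 1):
  n = 1: D(1) = 1(1 + 13/6) = 19/6; numerator = 2(1) = 2; a_1 = (2)/(19/6) = 12/19
  n = 2: D(2) = 2(2 + 13/6) = 25/3; numerator = 2(12/19) - 2(1) = -14/19; a_2 = (-14/19)/(25/3) = -42/475
  n = 3: D(3) = 3(3 + 13/6) = 31/2; numerator = 2(-42/475) - 2(12/19) = -36/25; a_3 = (-36/25)/(31/2) = -72/775
  n = 4: D(4) = 4(4 + 13/6) = 74/3; numerator = 2(-72/775) - 2(-42/475) = -132/14725; a_4 = (-132/14725)/(74/3) = -198/544825

r = -1/3; a_0 = 1; a_1 = 12/19; a_2 = -42/475; a_3 = -72/775; a_4 = -198/544825


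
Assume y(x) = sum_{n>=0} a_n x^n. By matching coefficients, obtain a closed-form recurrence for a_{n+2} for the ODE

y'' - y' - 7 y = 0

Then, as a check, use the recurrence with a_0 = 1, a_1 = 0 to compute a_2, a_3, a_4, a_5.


Substitute y = sum_n a_n x^n.
y''(x) has coefficient (n+2)(n+1) a_{n+2} at x^n;
-y'(x) has coefficient -(n+1) a_{n+1} at x^n;
-7 y(x) has coefficient -7 a_n at x^n.
Matching x^n: (n+2)(n+1) a_{n+2} - (n+1) a_{n+1} - 7 a_n = 0.
Thus a_{n+2} = [(n+1) a_{n+1} + 7 a_n] / ((n+1)(n+2)).

Check with a_0 = 1, a_1 = 0 (apply the recurrence for n = 0, 1, 2, 3): a_0 = 1, a_1 = 0, a_2 = 7/2, a_3 = 7/6, a_4 = 7/3, a_5 = 7/8.

a_(n+2) = [(n+1) a_(n+1) + 7 a_n] / ((n+1)(n+2)); check: a_0 = 1, a_1 = 0, a_2 = 7/2, a_3 = 7/6, a_4 = 7/3, a_5 = 7/8


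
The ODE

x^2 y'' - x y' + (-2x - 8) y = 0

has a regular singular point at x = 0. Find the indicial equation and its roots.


Divide by x^2 to reach normal form y'' + P_1(x) y' + P_2(x) y = 0 with P_1(x) = -1/x and P_2(x) = -2/x - 8/x^2.
x = 0 is a singular point because the y'-coefficient -1/x has a pole at x = 0 and the y-coefficient -2/x - 8/x^2 has a pole at x = 0.
It is a regular singular point because x P_1(x) = p(x) = -1 and x^2 P_2(x) = q(x) = -2x - 8 are polynomials, hence analytic at x = 0.
p(0) = -1,  q(0) = -8.
Indicial equation: r(r-1) + p(0) r + q(0) = 0, i.e. r^2 + (p(0) - 1) r + q(0) = 0, i.e. r^2 - 2 r - 8 = 0.
Discriminant: (-2)^2 - 4(-8) = 36, so r = (2 ± 6)/2.
Solving: r_1 = 4, r_2 = -2.

indicial: r^2 - 2 r - 8 = 0; roots r_1 = 4, r_2 = -2


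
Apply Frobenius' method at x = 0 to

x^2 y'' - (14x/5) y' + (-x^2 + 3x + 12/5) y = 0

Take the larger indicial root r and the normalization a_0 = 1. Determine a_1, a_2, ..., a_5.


Write in Frobenius form y'' + (p(x)/x) y' + (q(x)/x^2) y = 0:
  p(x) = -14/5,  q(x) = -x^2 + 3x + 12/5.
Indicial equation: r(r-1) + (-14/5) r + (12/5) = 0 -> roots r_1 = 3, r_2 = 4/5.
Take r = r_1 = 3. Let y(x) = x^r sum_{n>=0} a_n x^n with a_0 = 1.
Substitute y = x^r sum a_n x^n and match x^{r+n}. The recurrence is
  D(n) a_n + 3 a_{n-1} - 1 a_{n-2} = 0,  where D(n) = (r+n)(r+n-1) + (-14/5)(r+n) + (12/5).
  a_n = [-3 a_{n-1} + 1 a_{n-2}] / D(n).
Since the indicial polynomial factors as (r - r_1)(r - r_2), D(n) = (r_1 + n - r_1)(r_1 + n - r_2) = n(n + 11/5).
Evaluating step by step (a_0 = 1):
  n = 1: D(1) = 1(1 + 11/5) = 16/5; numerator = -3(1) = -3; a_1 = (-3)/(16/5) = -15/16
  n = 2: D(2) = 2(2 + 11/5) = 42/5; numerator = -3(-15/16) + 1(1) = 61/16; a_2 = (61/16)/(42/5) = 305/672
  n = 3: D(3) = 3(3 + 11/5) = 78/5; numerator = -3(305/672) + 1(-15/16) = -515/224; a_3 = (-515/224)/(78/5) = -2575/17472
  n = 4: D(4) = 4(4 + 11/5) = 124/5; numerator = -3(-2575/17472) + 1(305/672) = 15655/17472; a_4 = (15655/17472)/(124/5) = 2525/69888
  n = 5: D(5) = 5(5 + 11/5) = 36; numerator = -3(2525/69888) + 1(-2575/17472) = -1375/5376; a_5 = (-1375/5376)/(36) = -1375/193536

r = 3; a_0 = 1; a_1 = -15/16; a_2 = 305/672; a_3 = -2575/17472; a_4 = 2525/69888; a_5 = -1375/193536


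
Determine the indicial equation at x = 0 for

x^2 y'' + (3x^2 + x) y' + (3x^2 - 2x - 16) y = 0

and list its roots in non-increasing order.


Divide by x^2 to reach normal form y'' + P_1(x) y' + P_2(x) y = 0 with P_1(x) = 3 + 1/x and P_2(x) = 3 - 2/x - 16/x^2.
x = 0 is a singular point because the y'-coefficient 3 + 1/x has a pole at x = 0 and the y-coefficient 3 - 2/x - 16/x^2 has a pole at x = 0.
It is a regular singular point because x P_1(x) = p(x) = 3x + 1 and x^2 P_2(x) = q(x) = 3x^2 - 2x - 16 are polynomials, hence analytic at x = 0.
p(0) = 1,  q(0) = -16.
Indicial equation: r(r-1) + p(0) r + q(0) = 0, i.e. r^2 + (p(0) - 1) r + q(0) = 0, i.e. r^2 - 16 = 0.
Discriminant: (0)^2 - 4(-16) = 64, so r = (0 ± 8)/2.
Solving: r_1 = 4, r_2 = -4.

indicial: r^2 - 16 = 0; roots r_1 = 4, r_2 = -4


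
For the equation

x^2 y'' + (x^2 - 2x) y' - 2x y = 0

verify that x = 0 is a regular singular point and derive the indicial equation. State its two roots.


Divide by x^2 to reach normal form y'' + P_1(x) y' + P_2(x) y = 0 with P_1(x) = 1 - 2/x and P_2(x) = -2/x.
x = 0 is a singular point because the y'-coefficient 1 - 2/x has a pole at x = 0 and the y-coefficient -2/x has a pole at x = 0.
It is a regular singular point because x P_1(x) = p(x) = x - 2 and x^2 P_2(x) = q(x) = -2x are polynomials, hence analytic at x = 0.
p(0) = -2,  q(0) = 0.
Indicial equation: r(r-1) + p(0) r + q(0) = 0, i.e. r^2 + (p(0) - 1) r + q(0) = 0, i.e. r^2 - 3 r = 0.
Discriminant: (-3)^2 - 4(0) = 9, so r = (3 ± 3)/2.
Solving: r_1 = 3, r_2 = 0.

indicial: r^2 - 3 r = 0; roots r_1 = 3, r_2 = 0


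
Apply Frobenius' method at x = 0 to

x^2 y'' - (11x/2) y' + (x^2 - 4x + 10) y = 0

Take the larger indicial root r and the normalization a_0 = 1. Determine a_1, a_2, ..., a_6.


Write in Frobenius form y'' + (p(x)/x) y' + (q(x)/x^2) y = 0:
  p(x) = -11/2,  q(x) = x^2 - 4x + 10.
Indicial equation: r(r-1) + (-11/2) r + (10) = 0 -> roots r_1 = 4, r_2 = 5/2.
Take r = r_1 = 4. Let y(x) = x^r sum_{n>=0} a_n x^n with a_0 = 1.
Substitute y = x^r sum a_n x^n and match x^{r+n}. The recurrence is
  D(n) a_n - 4 a_{n-1} + 1 a_{n-2} = 0,  where D(n) = (r+n)(r+n-1) + (-11/2)(r+n) + (10).
  a_n = [4 a_{n-1} - 1 a_{n-2}] / D(n).
Since the indicial polynomial factors as (r - r_1)(r - r_2), D(n) = (r_1 + n - r_1)(r_1 + n - r_2) = n(n + 3/2).
Evaluating step by step (a_0 = 1):
  n = 1: D(1) = 1(1 + 3/2) = 5/2; numerator = 4(1) = 4; a_1 = (4)/(5/2) = 8/5
  n = 2: D(2) = 2(2 + 3/2) = 7; numerator = 4(8/5) - 1(1) = 27/5; a_2 = (27/5)/(7) = 27/35
  n = 3: D(3) = 3(3 + 3/2) = 27/2; numerator = 4(27/35) - 1(8/5) = 52/35; a_3 = (52/35)/(27/2) = 104/945
  n = 4: D(4) = 4(4 + 3/2) = 22; numerator = 4(104/945) - 1(27/35) = -313/945; a_4 = (-313/945)/(22) = -313/20790
  n = 5: D(5) = 5(5 + 3/2) = 65/2; numerator = 4(-313/20790) - 1(104/945) = -118/693; a_5 = (-118/693)/(65/2) = -236/45045
  n = 6: D(6) = 6(6 + 3/2) = 45; numerator = 4(-236/45045) - 1(-313/20790) = -29/4914; a_6 = (-29/4914)/(45) = -29/221130

r = 4; a_0 = 1; a_1 = 8/5; a_2 = 27/35; a_3 = 104/945; a_4 = -313/20790; a_5 = -236/45045; a_6 = -29/221130


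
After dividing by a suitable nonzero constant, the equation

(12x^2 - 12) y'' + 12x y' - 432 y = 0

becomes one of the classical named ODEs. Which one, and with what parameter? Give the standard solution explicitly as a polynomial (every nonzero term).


All three coefficients share the factor -12; dividing through by -12 gives  (1 - x^2) y'' - x y' + 36 y = 0.
This matches the Chebyshev equation (1 - x^2) y'' - x y' + n^2 y = 0 (note the -x y' term, not -2x y') with n^2 = 36, so n = 6; the polynomial solution is T_6(x).
With y = sum_k a_k x^k, matching x^k gives (k+2)(k+1) a_{k+2} = (k^2 - n^2) a_k = (k - 6)(k + 6) a_k. The right side vanishes at k = 6, so the series with the parity of 6 terminates at degree 6.
Standard normalization: leading coefficient of T_n is 2^(n-1), so a_6 = 2^5 = 32. Work downward with a_k = (k+1)(k+2) a_{k+2} / ((k - 6)(k + 6)):
  a_4 = (5)(6)(32) / ((4 - 6)(4 + 6)) = 960/(-20) = -48
  a_2 = (3)(4)(-48) / ((2 - 6)(2 + 6)) = -576/(-32) = 18
  a_0 = (1)(2)(18) / ((0 - 6)(0 + 6)) = 36/(-36) = -1
Hence T_6(x) = 32 x^6 - 48 x^4 + 18 x^2 - 1.

T_6(x); series = 32 x^6 - 48 x^4 + 18 x^2 - 1


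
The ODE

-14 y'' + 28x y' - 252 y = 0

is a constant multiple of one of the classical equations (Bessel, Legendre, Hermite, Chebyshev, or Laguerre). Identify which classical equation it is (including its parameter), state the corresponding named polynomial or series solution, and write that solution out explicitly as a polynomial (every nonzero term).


All three coefficients share the factor -14; dividing through by -14 gives  y'' - 2x y' + 18 y = 0.
This matches the Hermite equation y'' - 2x y' + 2n y = 0 with 2n = 18, so n = 9; the polynomial solution is H_9(x).
With y = sum_k a_k x^k, matching x^k gives (k+2)(k+1) a_{k+2} = 2(k - n) a_k = 2(k - 9) a_k. The right side vanishes at k = 9, so the series with the parity of 9 terminates at degree 9.
Standard normalization: leading coefficient of H_n is 2^n, so a_9 = 2^9 = 512. Work downward with a_k = (k+1)(k+2) a_{k+2} / (2(k - n)):
  a_7 = (8)(9)(512) / (2(7 - 9)) = 36864/(-4) = -9216
  a_5 = (6)(7)(-9216) / (2(5 - 9)) = -387072/(-8) = 48384
  a_3 = (4)(5)(48384) / (2(3 - 9)) = 967680/(-12) = -80640
  a_1 = (2)(3)(-80640) / (2(1 - 9)) = -483840/(-16) = 30240
Hence H_9(x) = 512 x^9 - 9216 x^7 + 48384 x^5 - 80640 x^3 + 30240 x.

H_9(x); series = 512 x^9 - 9216 x^7 + 48384 x^5 - 80640 x^3 + 30240 x


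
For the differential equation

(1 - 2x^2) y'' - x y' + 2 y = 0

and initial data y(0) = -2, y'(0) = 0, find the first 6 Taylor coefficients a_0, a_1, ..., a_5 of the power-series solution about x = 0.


Ansatz: y(x) = sum_{n>=0} a_n x^n, so y'(x) = sum_{n>=1} n a_n x^(n-1) and y''(x) = sum_{n>=2} n(n-1) a_n x^(n-2).
Substitute into P(x) y'' + Q(x) y' + R(x) y = 0 with P(x) = 1 - 2x^2, Q(x) = -x, R(x) = 2, and match powers of x.
Initial conditions: a_0 = -2, a_1 = 0.
Setting the coefficient of each power of x to zero and solving order by order (substituting the coefficients already found):
  x^0: 2 a_2 + 2 a_0 = 0  ->  2 a_2 = -2 a_0 = 4  ->  a_2 = 2
  x^1: 6 a_3 + a_1 = 0  ->  6 a_3 = -a_1 = 0  ->  a_3 = 0
  x^2: 12 a_4 - 4 a_2 = 0  ->  12 a_4 = 4 a_2 = 8  ->  a_4 = 2/3
  x^3: 20 a_5 - 13 a_3 = 0  ->  20 a_5 = 13 a_3 = 0  ->  a_5 = 0
Truncated series: y(x) = -2 + 2 x^2 + (2/3) x^4 + O(x^6).

a_0 = -2; a_1 = 0; a_2 = 2; a_3 = 0; a_4 = 2/3; a_5 = 0


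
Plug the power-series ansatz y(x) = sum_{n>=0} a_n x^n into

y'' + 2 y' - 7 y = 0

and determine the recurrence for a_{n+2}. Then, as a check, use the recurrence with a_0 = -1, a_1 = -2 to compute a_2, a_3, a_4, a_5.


Substitute y = sum_n a_n x^n.
y''(x) has coefficient (n+2)(n+1) a_{n+2} at x^n;
2 y'(x) has coefficient 2 (n+1) a_{n+1} at x^n;
-7 y(x) has coefficient -7 a_n at x^n.
Matching x^n: (n+2)(n+1) a_{n+2} + 2 (n+1) a_{n+1} - 7 a_n = 0.
Thus a_{n+2} = [-2 (n+1) a_{n+1} + 7 a_n] / ((n+1)(n+2)).

Check with a_0 = -1, a_1 = -2 (apply the recurrence for n = 0, 1, 2, 3): a_0 = -1, a_1 = -2, a_2 = -3/2, a_3 = -4/3, a_4 = -5/24, a_5 = -23/60.

a_(n+2) = [-2 (n+1) a_(n+1) + 7 a_n] / ((n+1)(n+2)); check: a_0 = -1, a_1 = -2, a_2 = -3/2, a_3 = -4/3, a_4 = -5/24, a_5 = -23/60


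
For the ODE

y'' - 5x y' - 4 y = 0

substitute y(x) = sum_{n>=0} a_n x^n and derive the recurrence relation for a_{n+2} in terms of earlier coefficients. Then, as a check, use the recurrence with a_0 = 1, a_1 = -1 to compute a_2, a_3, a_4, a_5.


Substitute y = sum_n a_n x^n.
y''(x) has coefficient (n+2)(n+1) a_{n+2} at x^n;
-5 x y'(x) has coefficient -5 n a_n at x^n (shift);
-4 y(x) has coefficient -4 a_n at x^n.
Matching x^n: (n+2)(n+1) a_{n+2} + (-5n - 4) a_n = 0.
Thus a_{n+2} = (5n + 4) / ((n+1)(n+2)) * a_n.

Check with a_0 = 1, a_1 = -1 (apply the recurrence for n = 0, 1, 2, 3): a_0 = 1, a_1 = -1, a_2 = 2, a_3 = -3/2, a_4 = 7/3, a_5 = -57/40.

a_(n+2) = (5n + 4) / ((n+1)(n+2)) * a_n; check: a_0 = 1, a_1 = -1, a_2 = 2, a_3 = -3/2, a_4 = 7/3, a_5 = -57/40


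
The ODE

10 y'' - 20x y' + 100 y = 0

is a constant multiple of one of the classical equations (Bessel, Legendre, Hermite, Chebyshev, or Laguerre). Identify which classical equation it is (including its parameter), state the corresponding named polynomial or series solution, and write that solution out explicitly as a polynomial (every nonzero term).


All three coefficients share the factor 10; dividing through by 10 gives  y'' - 2x y' + 10 y = 0.
This matches the Hermite equation y'' - 2x y' + 2n y = 0 with 2n = 10, so n = 5; the polynomial solution is H_5(x).
With y = sum_k a_k x^k, matching x^k gives (k+2)(k+1) a_{k+2} = 2(k - n) a_k = 2(k - 5) a_k. The right side vanishes at k = 5, so the series with the parity of 5 terminates at degree 5.
Standard normalization: leading coefficient of H_n is 2^n, so a_5 = 2^5 = 32. Work downward with a_k = (k+1)(k+2) a_{k+2} / (2(k - n)):
  a_3 = (4)(5)(32) / (2(3 - 5)) = 640/(-4) = -160
  a_1 = (2)(3)(-160) / (2(1 - 5)) = -960/(-8) = 120
Hence H_5(x) = 32 x^5 - 160 x^3 + 120 x.

H_5(x); series = 32 x^5 - 160 x^3 + 120 x


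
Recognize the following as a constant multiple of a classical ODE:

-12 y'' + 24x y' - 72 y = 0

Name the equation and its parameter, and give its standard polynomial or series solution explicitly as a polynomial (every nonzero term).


All three coefficients share the factor -12; dividing through by -12 gives  y'' - 2x y' + 6 y = 0.
This matches the Hermite equation y'' - 2x y' + 2n y = 0 with 2n = 6, so n = 3; the polynomial solution is H_3(x).
With y = sum_k a_k x^k, matching x^k gives (k+2)(k+1) a_{k+2} = 2(k - n) a_k = 2(k - 3) a_k. The right side vanishes at k = 3, so the series with the parity of 3 terminates at degree 3.
Standard normalization: leading coefficient of H_n is 2^n, so a_3 = 2^3 = 8. Work downward with a_k = (k+1)(k+2) a_{k+2} / (2(k - n)):
  a_1 = (2)(3)(8) / (2(1 - 3)) = 48/(-4) = -12
Hence H_3(x) = 8 x^3 - 12 x.

H_3(x); series = 8 x^3 - 12 x


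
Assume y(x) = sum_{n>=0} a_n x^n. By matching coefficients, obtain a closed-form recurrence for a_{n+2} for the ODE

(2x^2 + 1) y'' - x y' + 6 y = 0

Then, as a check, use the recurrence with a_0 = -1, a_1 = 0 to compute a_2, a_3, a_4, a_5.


Substitute y = sum_n a_n x^n.
(1 + 2 x^2) y'' contributes (n+2)(n+1) a_{n+2} + 2 n(n-1) a_n at x^n.
-x y'(x) contributes -n a_n at x^n.
6 y(x) contributes 6 a_n at x^n.
Matching x^n: (n+2)(n+1) a_{n+2} + (2 n(n-1) - n + 6) a_n = 0.
Thus a_{n+2} = (-2 n(n-1) + n - 6) / ((n+1)(n+2)) * a_n.

Check with a_0 = -1, a_1 = 0 (apply the recurrence for n = 0, 1, 2, 3): a_0 = -1, a_1 = 0, a_2 = 3, a_3 = 0, a_4 = -2, a_5 = 0.

a_(n+2) = (-2 n(n-1) + n - 6) / ((n+1)(n+2)) * a_n; check: a_0 = -1, a_1 = 0, a_2 = 3, a_3 = 0, a_4 = -2, a_5 = 0


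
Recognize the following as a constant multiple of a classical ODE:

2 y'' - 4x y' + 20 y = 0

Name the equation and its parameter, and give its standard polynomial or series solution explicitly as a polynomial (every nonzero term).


All three coefficients share the factor 2; dividing through by 2 gives  y'' - 2x y' + 10 y = 0.
This matches the Hermite equation y'' - 2x y' + 2n y = 0 with 2n = 10, so n = 5; the polynomial solution is H_5(x).
With y = sum_k a_k x^k, matching x^k gives (k+2)(k+1) a_{k+2} = 2(k - n) a_k = 2(k - 5) a_k. The right side vanishes at k = 5, so the series with the parity of 5 terminates at degree 5.
Standard normalization: leading coefficient of H_n is 2^n, so a_5 = 2^5 = 32. Work downward with a_k = (k+1)(k+2) a_{k+2} / (2(k - n)):
  a_3 = (4)(5)(32) / (2(3 - 5)) = 640/(-4) = -160
  a_1 = (2)(3)(-160) / (2(1 - 5)) = -960/(-8) = 120
Hence H_5(x) = 32 x^5 - 160 x^3 + 120 x.

H_5(x); series = 32 x^5 - 160 x^3 + 120 x


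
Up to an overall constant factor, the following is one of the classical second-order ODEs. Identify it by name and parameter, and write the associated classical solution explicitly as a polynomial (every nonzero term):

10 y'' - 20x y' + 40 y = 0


All three coefficients share the factor 10; dividing through by 10 gives  y'' - 2x y' + 4 y = 0.
This matches the Hermite equation y'' - 2x y' + 2n y = 0 with 2n = 4, so n = 2; the polynomial solution is H_2(x).
With y = sum_k a_k x^k, matching x^k gives (k+2)(k+1) a_{k+2} = 2(k - n) a_k = 2(k - 2) a_k. The right side vanishes at k = 2, so the series with the parity of 2 terminates at degree 2.
Standard normalization: leading coefficient of H_n is 2^n, so a_2 = 2^2 = 4. Work downward with a_k = (k+1)(k+2) a_{k+2} / (2(k - n)):
  a_0 = (1)(2)(4) / (2(0 - 2)) = 8/(-4) = -2
Hence H_2(x) = 4 x^2 - 2.

H_2(x); series = 4 x^2 - 2


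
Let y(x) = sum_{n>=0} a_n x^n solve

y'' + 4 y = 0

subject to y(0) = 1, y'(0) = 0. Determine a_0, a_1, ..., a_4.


Ansatz: y(x) = sum_{n>=0} a_n x^n, so y'(x) = sum_{n>=1} n a_n x^(n-1) and y''(x) = sum_{n>=2} n(n-1) a_n x^(n-2).
Substitute into P(x) y'' + Q(x) y' + R(x) y = 0 with P(x) = 1, Q(x) = 0, R(x) = 4, and match powers of x.
Initial conditions: a_0 = 1, a_1 = 0.
Setting the coefficient of each power of x to zero and solving order by order (substituting the coefficients already found):
  x^0: 2 a_2 + 4 a_0 = 0  ->  2 a_2 = -4 a_0 = -4  ->  a_2 = -2
  x^1: 6 a_3 + 4 a_1 = 0  ->  6 a_3 = -4 a_1 = 0  ->  a_3 = 0
  x^2: 12 a_4 + 4 a_2 = 0  ->  12 a_4 = -4 a_2 = 8  ->  a_4 = 2/3
Truncated series: y(x) = 1 - 2 x^2 + (2/3) x^4 + O(x^5).

a_0 = 1; a_1 = 0; a_2 = -2; a_3 = 0; a_4 = 2/3


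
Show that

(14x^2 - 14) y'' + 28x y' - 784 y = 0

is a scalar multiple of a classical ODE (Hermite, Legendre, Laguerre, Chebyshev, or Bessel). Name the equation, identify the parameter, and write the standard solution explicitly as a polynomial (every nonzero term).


All three coefficients share the factor -14; dividing through by -14 gives  (1 - x^2) y'' - 2x y' + 56 y = 0.
This matches the Legendre equation (1 - x^2) y'' - 2x y' + n(n+1) y = 0 (note the -2x y' term) with n(n+1) = 56, so n = 7; the polynomial solution is P_7(x).
With y = sum_k a_k x^k, matching x^k gives (k+2)(k+1) a_{k+2} = [k(k+1) - n(n+1)] a_k = (k - 7)(k + 8) a_k. The right side vanishes at k = 7, so the series with the parity of 7 terminates at degree 7.
Standard normalization (P_n(1) = 1): leading coefficient (2n)!/(2^n (n!)^2) = 87178291200/(128*25401600) = 429/16, so a_7 = 429/16. Work downward with a_k = (k+1)(k+2) a_{k+2} / ((k - 7)(k + 8)):
  a_5 = (6)(7)(429/16) / ((5 - 7)(5 + 8)) = (9009/8)/(-26) = -693/16
  a_3 = (4)(5)(-693/16) / ((3 - 7)(3 + 8)) = (-3465/4)/(-44) = 315/16
  a_1 = (2)(3)(315/16) / ((1 - 7)(1 + 8)) = (945/8)/(-54) = -35/16
Hence P_7(x) = 429 x^7/16 - 693 x^5/16 + 315 x^3/16 - 35 x/16.

P_7(x); series = 429 x^7/16 - 693 x^5/16 + 315 x^3/16 - 35 x/16


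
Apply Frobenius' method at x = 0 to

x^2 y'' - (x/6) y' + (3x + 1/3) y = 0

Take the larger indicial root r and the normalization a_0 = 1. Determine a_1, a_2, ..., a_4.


Write in Frobenius form y'' + (p(x)/x) y' + (q(x)/x^2) y = 0:
  p(x) = -1/6,  q(x) = 3x + 1/3.
Indicial equation: r(r-1) + (-1/6) r + (1/3) = 0 -> roots r_1 = 2/3, r_2 = 1/2.
Take r = r_1 = 2/3. Let y(x) = x^r sum_{n>=0} a_n x^n with a_0 = 1.
Substitute y = x^r sum a_n x^n and match x^{r+n}. The recurrence is
  D(n) a_n + 3 a_{n-1} = 0,  where D(n) = (r+n)(r+n-1) + (-1/6)(r+n) + (1/3).
  a_n = -3 / D(n) * a_{n-1}.
Since the indicial polynomial factors as (r - r_1)(r - r_2), D(n) = (r_1 + n - r_1)(r_1 + n - r_2) = n(n + 1/6).
Evaluating step by step (a_0 = 1):
  n = 1: D(1) = 1(1 + 1/6) = 7/6; numerator = -3(1) = -3; a_1 = (-3)/(7/6) = -18/7
  n = 2: D(2) = 2(2 + 1/6) = 13/3; numerator = -3(-18/7) = 54/7; a_2 = (54/7)/(13/3) = 162/91
  n = 3: D(3) = 3(3 + 1/6) = 19/2; numerator = -3(162/91) = -486/91; a_3 = (-486/91)/(19/2) = -972/1729
  n = 4: D(4) = 4(4 + 1/6) = 50/3; numerator = -3(-972/1729) = 2916/1729; a_4 = (2916/1729)/(50/3) = 4374/43225

r = 2/3; a_0 = 1; a_1 = -18/7; a_2 = 162/91; a_3 = -972/1729; a_4 = 4374/43225


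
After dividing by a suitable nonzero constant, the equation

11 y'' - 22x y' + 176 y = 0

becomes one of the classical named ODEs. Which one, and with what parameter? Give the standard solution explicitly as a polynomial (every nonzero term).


All three coefficients share the factor 11; dividing through by 11 gives  y'' - 2x y' + 16 y = 0.
This matches the Hermite equation y'' - 2x y' + 2n y = 0 with 2n = 16, so n = 8; the polynomial solution is H_8(x).
With y = sum_k a_k x^k, matching x^k gives (k+2)(k+1) a_{k+2} = 2(k - n) a_k = 2(k - 8) a_k. The right side vanishes at k = 8, so the series with the parity of 8 terminates at degree 8.
Standard normalization: leading coefficient of H_n is 2^n, so a_8 = 2^8 = 256. Work downward with a_k = (k+1)(k+2) a_{k+2} / (2(k - n)):
  a_6 = (7)(8)(256) / (2(6 - 8)) = 14336/(-4) = -3584
  a_4 = (5)(6)(-3584) / (2(4 - 8)) = -107520/(-8) = 13440
  a_2 = (3)(4)(13440) / (2(2 - 8)) = 161280/(-12) = -13440
  a_0 = (1)(2)(-13440) / (2(0 - 8)) = -26880/(-16) = 1680
Hence H_8(x) = 256 x^8 - 3584 x^6 + 13440 x^4 - 13440 x^2 + 1680.

H_8(x); series = 256 x^8 - 3584 x^6 + 13440 x^4 - 13440 x^2 + 1680


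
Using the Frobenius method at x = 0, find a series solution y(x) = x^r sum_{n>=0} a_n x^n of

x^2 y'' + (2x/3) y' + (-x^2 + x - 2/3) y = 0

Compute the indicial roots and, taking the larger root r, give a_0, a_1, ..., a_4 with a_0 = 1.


Write in Frobenius form y'' + (p(x)/x) y' + (q(x)/x^2) y = 0:
  p(x) = 2/3,  q(x) = -x^2 + x - 2/3.
Indicial equation: r(r-1) + (2/3) r + (-2/3) = 0 -> roots r_1 = 1, r_2 = -2/3.
Take r = r_1 = 1. Let y(x) = x^r sum_{n>=0} a_n x^n with a_0 = 1.
Substitute y = x^r sum a_n x^n and match x^{r+n}. The recurrence is
  D(n) a_n + 1 a_{n-1} - 1 a_{n-2} = 0,  where D(n) = (r+n)(r+n-1) + (2/3)(r+n) + (-2/3).
  a_n = [-1 a_{n-1} + 1 a_{n-2}] / D(n).
Since the indicial polynomial factors as (r - r_1)(r - r_2), D(n) = (r_1 + n - r_1)(r_1 + n - r_2) = n(n + 5/3).
Evaluating step by step (a_0 = 1):
  n = 1: D(1) = 1(1 + 5/3) = 8/3; numerator = -1(1) = -1; a_1 = (-1)/(8/3) = -3/8
  n = 2: D(2) = 2(2 + 5/3) = 22/3; numerator = -1(-3/8) + 1(1) = 11/8; a_2 = (11/8)/(22/3) = 3/16
  n = 3: D(3) = 3(3 + 5/3) = 14; numerator = -1(3/16) + 1(-3/8) = -9/16; a_3 = (-9/16)/(14) = -9/224
  n = 4: D(4) = 4(4 + 5/3) = 68/3; numerator = -1(-9/224) + 1(3/16) = 51/224; a_4 = (51/224)/(68/3) = 9/896

r = 1; a_0 = 1; a_1 = -3/8; a_2 = 3/16; a_3 = -9/224; a_4 = 9/896


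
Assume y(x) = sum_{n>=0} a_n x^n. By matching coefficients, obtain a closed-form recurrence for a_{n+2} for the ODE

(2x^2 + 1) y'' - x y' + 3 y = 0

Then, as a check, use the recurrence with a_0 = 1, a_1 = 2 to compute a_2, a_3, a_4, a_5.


Substitute y = sum_n a_n x^n.
(1 + 2 x^2) y'' contributes (n+2)(n+1) a_{n+2} + 2 n(n-1) a_n at x^n.
-x y'(x) contributes -n a_n at x^n.
3 y(x) contributes 3 a_n at x^n.
Matching x^n: (n+2)(n+1) a_{n+2} + (2 n(n-1) - n + 3) a_n = 0.
Thus a_{n+2} = (-2 n(n-1) + n - 3) / ((n+1)(n+2)) * a_n.

Check with a_0 = 1, a_1 = 2 (apply the recurrence for n = 0, 1, 2, 3): a_0 = 1, a_1 = 2, a_2 = -3/2, a_3 = -2/3, a_4 = 5/8, a_5 = 2/5.

a_(n+2) = (-2 n(n-1) + n - 3) / ((n+1)(n+2)) * a_n; check: a_0 = 1, a_1 = 2, a_2 = -3/2, a_3 = -2/3, a_4 = 5/8, a_5 = 2/5


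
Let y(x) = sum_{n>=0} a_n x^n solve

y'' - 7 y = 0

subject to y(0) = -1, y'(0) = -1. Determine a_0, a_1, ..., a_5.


Ansatz: y(x) = sum_{n>=0} a_n x^n, so y'(x) = sum_{n>=1} n a_n x^(n-1) and y''(x) = sum_{n>=2} n(n-1) a_n x^(n-2).
Substitute into P(x) y'' + Q(x) y' + R(x) y = 0 with P(x) = 1, Q(x) = 0, R(x) = -7, and match powers of x.
Initial conditions: a_0 = -1, a_1 = -1.
Setting the coefficient of each power of x to zero and solving order by order (substituting the coefficients already found):
  x^0: 2 a_2 - 7 a_0 = 0  ->  2 a_2 = 7 a_0 = -7  ->  a_2 = -7/2
  x^1: 6 a_3 - 7 a_1 = 0  ->  6 a_3 = 7 a_1 = -7  ->  a_3 = -7/6
  x^2: 12 a_4 - 7 a_2 = 0  ->  12 a_4 = 7 a_2 = -49/2  ->  a_4 = -49/24
  x^3: 20 a_5 - 7 a_3 = 0  ->  20 a_5 = 7 a_3 = -49/6  ->  a_5 = -49/120
Truncated series: y(x) = -1 - x - (7/2) x^2 - (7/6) x^3 - (49/24) x^4 - (49/120) x^5 + O(x^6).

a_0 = -1; a_1 = -1; a_2 = -7/2; a_3 = -7/6; a_4 = -49/24; a_5 = -49/120
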